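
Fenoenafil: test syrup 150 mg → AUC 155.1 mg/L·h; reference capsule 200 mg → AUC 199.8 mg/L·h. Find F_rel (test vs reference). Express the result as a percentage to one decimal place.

F_rel = (AUC_test/D_test) / (AUC_ref/D_ref)
      = (155.1/150) / (199.8/200)
      = 1.034 / 0.999 = 1.0350 = 103.50%

F_rel = 103.5%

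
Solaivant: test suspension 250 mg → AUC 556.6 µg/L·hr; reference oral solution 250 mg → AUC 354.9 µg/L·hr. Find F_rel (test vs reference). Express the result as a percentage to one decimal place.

F_rel = (AUC_test/D_test) / (AUC_ref/D_ref)
      = (556.6/250) / (354.9/250)
      = 2.2264 / 1.4196 = 1.5683 = 156.83%

F_rel = 156.8%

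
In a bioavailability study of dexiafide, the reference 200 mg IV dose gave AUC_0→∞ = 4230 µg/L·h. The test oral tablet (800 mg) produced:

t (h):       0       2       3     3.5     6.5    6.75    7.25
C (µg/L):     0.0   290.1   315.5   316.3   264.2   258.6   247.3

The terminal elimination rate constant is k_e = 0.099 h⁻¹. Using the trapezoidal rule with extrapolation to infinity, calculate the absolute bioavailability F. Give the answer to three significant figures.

Trapezoidal AUC_0→7.25 (oral tablet):
  [0→2]: (0.0+290.1)/2 × 2 = 290.1
  [2→3]: (290.1+315.5)/2 × 1 = 302.8
  [3→3.5]: (315.5+316.3)/2 × 0.5 = 157.95
  [3.5→6.5]: (316.3+264.2)/2 × 3 = 870.75
  [6.5→6.75]: (264.2+258.6)/2 × 0.25 = 65.35
  [6.75→7.25]: (258.6+247.3)/2 × 0.5 = 126.475
  Sum = 1813.425 µg/L·h
Tail: C_last/k_e = 247.3/0.099 = 2497.980
AUC_0→∞ (oral tablet) = 1813.425 + 2497.980 = 4311.405 µg/L·h
F = (AUC_ev/D_ev)/(AUC_iv/D_iv) = (4311.405/800)/(4230/200) = 5.38926/21.15 = 0.2548

F = 0.255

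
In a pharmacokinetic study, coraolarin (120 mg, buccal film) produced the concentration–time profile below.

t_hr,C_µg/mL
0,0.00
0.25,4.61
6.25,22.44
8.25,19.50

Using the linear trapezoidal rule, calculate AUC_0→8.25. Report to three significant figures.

AUC = 124 µg/mL·hr

Trapezoidal AUC_0→8.25:
  [0→0.25]: (0.00+4.61)/2 × 0.25 = 0.57625
  [0.25→6.25]: (4.61+22.44)/2 × 6 = 81.15
  [6.25→8.25]: (22.44+19.50)/2 × 2 = 41.94
  Sum = 123.66625 µg/mL·hr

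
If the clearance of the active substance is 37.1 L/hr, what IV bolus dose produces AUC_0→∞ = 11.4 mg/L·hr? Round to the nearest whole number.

Dose = 423 mg

Dose_iv = CL × AUC_0→∞
     = 37.1 × 11.4 = 422.94 mg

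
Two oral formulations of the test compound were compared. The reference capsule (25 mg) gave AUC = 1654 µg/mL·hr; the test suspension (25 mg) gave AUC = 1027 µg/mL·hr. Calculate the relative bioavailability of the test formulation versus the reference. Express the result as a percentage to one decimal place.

F_rel = 62.1%

F_rel = (AUC_test/D_test) / (AUC_ref/D_ref)
      = (1027/25) / (1654/25)
      = 41.08 / 66.16 = 0.6209 = 62.09%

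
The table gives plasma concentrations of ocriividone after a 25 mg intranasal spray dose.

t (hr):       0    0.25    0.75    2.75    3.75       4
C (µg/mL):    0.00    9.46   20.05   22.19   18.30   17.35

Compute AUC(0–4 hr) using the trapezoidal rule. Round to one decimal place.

Trapezoidal AUC_0→4:
  [0→0.25]: (0.00+9.46)/2 × 0.25 = 1.1825
  [0.25→0.75]: (9.46+20.05)/2 × 0.5 = 7.3775
  [0.75→2.75]: (20.05+22.19)/2 × 2 = 42.24
  [2.75→3.75]: (22.19+18.30)/2 × 1 = 20.245
  [3.75→4]: (18.30+17.35)/2 × 0.25 = 4.45625
  Sum = 75.50125 µg/mL·hr

AUC = 75.5 µg/mL·hr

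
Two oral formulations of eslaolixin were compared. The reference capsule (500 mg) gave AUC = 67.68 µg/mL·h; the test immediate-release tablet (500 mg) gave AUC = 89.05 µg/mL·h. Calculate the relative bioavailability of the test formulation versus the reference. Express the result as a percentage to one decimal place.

F_rel = 131.6%

F_rel = (AUC_test/D_test) / (AUC_ref/D_ref)
      = (89.05/500) / (67.68/500)
      = 0.1781 / 0.13536 = 1.3158 = 131.58%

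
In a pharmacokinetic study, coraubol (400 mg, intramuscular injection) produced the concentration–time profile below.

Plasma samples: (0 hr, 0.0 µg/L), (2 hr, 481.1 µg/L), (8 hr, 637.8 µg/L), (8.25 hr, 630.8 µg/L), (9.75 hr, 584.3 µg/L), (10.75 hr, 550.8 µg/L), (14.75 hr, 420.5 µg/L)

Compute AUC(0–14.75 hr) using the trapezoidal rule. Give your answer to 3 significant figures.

Trapezoidal AUC_0→14.75:
  [0→2]: (0.0+481.1)/2 × 2 = 481.1
  [2→8]: (481.1+637.8)/2 × 6 = 3356.7
  [8→8.25]: (637.8+630.8)/2 × 0.25 = 158.575
  [8.25→9.75]: (630.8+584.3)/2 × 1.5 = 911.325
  [9.75→10.75]: (584.3+550.8)/2 × 1 = 567.55
  [10.75→14.75]: (550.8+420.5)/2 × 4 = 1942.6
  Sum = 7417.85 µg/L·hr

AUC = 7420 µg/L·hr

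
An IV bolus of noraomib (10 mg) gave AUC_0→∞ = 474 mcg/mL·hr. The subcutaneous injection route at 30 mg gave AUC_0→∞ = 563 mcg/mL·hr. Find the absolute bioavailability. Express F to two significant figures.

F = (AUC_ev / D_ev) / (AUC_iv / D_iv)
  = (563/30) / (474/10)
  = 18.7667 / 47.4 = 0.3959

F = 0.40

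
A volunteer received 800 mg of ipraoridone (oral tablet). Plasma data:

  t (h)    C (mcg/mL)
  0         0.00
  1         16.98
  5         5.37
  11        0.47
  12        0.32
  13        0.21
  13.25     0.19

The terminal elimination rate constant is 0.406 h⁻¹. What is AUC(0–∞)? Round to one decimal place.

AUC = 71.9 mcg/mL·h

Trapezoidal AUC_0→13.25:
  [0→1]: (0.00+16.98)/2 × 1 = 8.49
  [1→5]: (16.98+5.37)/2 × 4 = 44.7
  [5→11]: (5.37+0.47)/2 × 6 = 17.52
  [11→12]: (0.47+0.32)/2 × 1 = 0.395
  [12→13]: (0.32+0.21)/2 × 1 = 0.265
  [13→13.25]: (0.21+0.19)/2 × 0.25 = 0.05
  Sum = 71.42 mcg/mL·h
Extrapolated tail: C_last / k_e = 0.19 / 0.406 = 0.468
AUC_0→∞ = 71.42 + 0.468 = 71.888 mcg/mL·h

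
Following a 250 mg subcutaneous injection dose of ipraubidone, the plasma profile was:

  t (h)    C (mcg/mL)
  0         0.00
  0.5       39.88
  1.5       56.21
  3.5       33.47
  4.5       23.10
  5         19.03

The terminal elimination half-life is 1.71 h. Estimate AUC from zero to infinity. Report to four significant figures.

Trapezoidal AUC_0→5:
  [0→0.5]: (0.00+39.88)/2 × 0.5 = 9.97
  [0.5→1.5]: (39.88+56.21)/2 × 1 = 48.045
  [1.5→3.5]: (56.21+33.47)/2 × 2 = 89.68
  [3.5→4.5]: (33.47+23.10)/2 × 1 = 28.285
  [4.5→5]: (23.10+19.03)/2 × 0.5 = 10.5325
  Sum = 186.5125 mcg/mL·h
k_e = ln2 / t½ = 0.693147 / 1.71 = 0.4053 h^-1
Extrapolated tail: C_last / k_e = 19.03 / 0.4053 = 46.953
AUC_0→∞ = 186.5125 + 46.953 = 233.4655 mcg/mL·h

AUC = 233.5 mcg/mL·h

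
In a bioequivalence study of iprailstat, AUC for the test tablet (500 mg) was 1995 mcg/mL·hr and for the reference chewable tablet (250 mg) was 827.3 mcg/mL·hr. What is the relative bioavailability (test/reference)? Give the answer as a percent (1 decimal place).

F_rel = (AUC_test/D_test) / (AUC_ref/D_ref)
      = (1995/500) / (827.3/250)
      = 3.99 / 3.3092 = 1.2057 = 120.57%

F_rel = 120.6%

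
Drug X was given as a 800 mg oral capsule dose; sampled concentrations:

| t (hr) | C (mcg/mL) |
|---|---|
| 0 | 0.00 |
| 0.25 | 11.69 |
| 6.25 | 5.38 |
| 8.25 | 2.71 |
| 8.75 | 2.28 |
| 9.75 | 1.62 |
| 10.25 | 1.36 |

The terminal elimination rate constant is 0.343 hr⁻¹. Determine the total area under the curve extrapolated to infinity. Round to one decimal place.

AUC = 68.7 mcg/mL·hr

Trapezoidal AUC_0→10.25:
  [0→0.25]: (0.00+11.69)/2 × 0.25 = 1.46125
  [0.25→6.25]: (11.69+5.38)/2 × 6 = 51.21
  [6.25→8.25]: (5.38+2.71)/2 × 2 = 8.09
  [8.25→8.75]: (2.71+2.28)/2 × 0.5 = 1.2475
  [8.75→9.75]: (2.28+1.62)/2 × 1 = 1.95
  [9.75→10.25]: (1.62+1.36)/2 × 0.5 = 0.745
  Sum = 64.70375 mcg/mL·hr
Extrapolated tail: C_last / k_e = 1.36 / 0.343 = 3.965
AUC_0→∞ = 64.70375 + 3.965 = 68.66875 mcg/mL·hr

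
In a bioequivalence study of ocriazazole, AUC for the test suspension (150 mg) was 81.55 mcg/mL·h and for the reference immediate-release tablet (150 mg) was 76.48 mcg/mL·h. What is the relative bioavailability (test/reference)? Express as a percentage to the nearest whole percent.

F_rel = (AUC_test/D_test) / (AUC_ref/D_ref)
      = (81.55/150) / (76.48/150)
      = 0.543667 / 0.509867 = 1.0663 = 106.63%

F_rel = 107%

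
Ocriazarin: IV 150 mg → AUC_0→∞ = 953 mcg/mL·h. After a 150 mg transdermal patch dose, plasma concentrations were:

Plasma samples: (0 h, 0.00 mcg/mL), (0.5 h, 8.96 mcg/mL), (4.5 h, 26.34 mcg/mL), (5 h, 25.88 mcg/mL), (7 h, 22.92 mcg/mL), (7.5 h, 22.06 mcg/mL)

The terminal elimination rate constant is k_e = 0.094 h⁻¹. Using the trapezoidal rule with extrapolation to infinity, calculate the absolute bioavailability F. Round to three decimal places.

F = 0.399

Trapezoidal AUC_0→7.5 (transdermal patch):
  [0→0.5]: (0.00+8.96)/2 × 0.5 = 2.24
  [0.5→4.5]: (8.96+26.34)/2 × 4 = 70.6
  [4.5→5]: (26.34+25.88)/2 × 0.5 = 13.055
  [5→7]: (25.88+22.92)/2 × 2 = 48.8
  [7→7.5]: (22.92+22.06)/2 × 0.5 = 11.245
  Sum = 145.94 mcg/mL·h
Tail: C_last/k_e = 22.06/0.094 = 234.681
AUC_0→∞ (transdermal patch) = 145.94 + 234.681 = 380.621 mcg/mL·h
F = (AUC_ev/D_ev)/(AUC_iv/D_iv) = (380.621/150)/(953/150) = 2.53747/6.35333 = 0.3994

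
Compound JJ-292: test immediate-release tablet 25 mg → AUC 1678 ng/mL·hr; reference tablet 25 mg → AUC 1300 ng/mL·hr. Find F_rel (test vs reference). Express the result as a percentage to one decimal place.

F_rel = (AUC_test/D_test) / (AUC_ref/D_ref)
      = (1678/25) / (1300/25)
      = 67.12 / 52 = 1.2908 = 129.08%

F_rel = 129.1%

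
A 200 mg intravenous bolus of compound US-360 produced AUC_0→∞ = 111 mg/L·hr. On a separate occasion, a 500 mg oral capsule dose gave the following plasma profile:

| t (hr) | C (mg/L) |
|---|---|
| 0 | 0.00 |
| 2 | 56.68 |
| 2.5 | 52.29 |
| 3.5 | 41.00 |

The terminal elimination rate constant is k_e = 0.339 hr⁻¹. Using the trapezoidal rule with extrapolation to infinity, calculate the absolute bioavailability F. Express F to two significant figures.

Trapezoidal AUC_0→3.5 (oral capsule):
  [0→2]: (0.00+56.68)/2 × 2 = 56.68
  [2→2.5]: (56.68+52.29)/2 × 0.5 = 27.2425
  [2.5→3.5]: (52.29+41.00)/2 × 1 = 46.645
  Sum = 130.5675 mg/L·hr
Tail: C_last/k_e = 41.00/0.339 = 120.944
AUC_0→∞ (oral capsule) = 130.5675 + 120.944 = 251.5115 mg/L·hr
F = (AUC_ev/D_ev)/(AUC_iv/D_iv) = (251.5115/500)/(111/200) = 0.503023/0.555 = 0.9063

F = 0.91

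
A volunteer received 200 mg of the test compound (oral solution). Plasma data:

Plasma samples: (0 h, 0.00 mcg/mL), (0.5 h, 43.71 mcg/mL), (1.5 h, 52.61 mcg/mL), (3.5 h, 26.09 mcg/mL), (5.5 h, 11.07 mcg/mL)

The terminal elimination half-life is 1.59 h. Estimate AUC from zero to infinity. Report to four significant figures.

Trapezoidal AUC_0→5.5:
  [0→0.5]: (0.00+43.71)/2 × 0.5 = 10.9275
  [0.5→1.5]: (43.71+52.61)/2 × 1 = 48.16
  [1.5→3.5]: (52.61+26.09)/2 × 2 = 78.7
  [3.5→5.5]: (26.09+11.07)/2 × 2 = 37.16
  Sum = 174.9475 mcg/mL·h
k_e = ln2 / t½ = 0.693147 / 1.59 = 0.4359 h^-1
Extrapolated tail: C_last / k_e = 11.07 / 0.4359 = 25.396
AUC_0→∞ = 174.9475 + 25.396 = 200.3435 mcg/mL·h

AUC = 200.3 mcg/mL·h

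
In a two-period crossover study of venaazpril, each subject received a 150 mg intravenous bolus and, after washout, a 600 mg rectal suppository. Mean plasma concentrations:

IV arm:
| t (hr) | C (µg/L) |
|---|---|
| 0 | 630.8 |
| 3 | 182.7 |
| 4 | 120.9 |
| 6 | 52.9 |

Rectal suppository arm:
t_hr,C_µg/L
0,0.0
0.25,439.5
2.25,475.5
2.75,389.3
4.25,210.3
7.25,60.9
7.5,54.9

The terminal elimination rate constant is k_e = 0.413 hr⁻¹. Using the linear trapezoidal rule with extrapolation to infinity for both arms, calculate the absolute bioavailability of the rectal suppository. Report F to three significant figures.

F = 0.327

Trapezoidal AUC_0→6 (IV):
  [0→3]: (630.8+182.7)/2 × 3 = 1220.25
  [3→4]: (182.7+120.9)/2 × 1 = 151.8
  [4→6]: (120.9+52.9)/2 × 2 = 173.8
  Sum = 1545.85 µg/L·hr
IV tail: 52.9/0.413 = 128.087; AUC_iv,0→∞ = 1545.85 + 128.087 = 1673.937 µg/L·hr
Trapezoidal AUC_0→7.5 (rectal suppository):
  [0→0.25]: (0.0+439.5)/2 × 0.25 = 54.9375
  [0.25→2.25]: (439.5+475.5)/2 × 2 = 915.0
  [2.25→2.75]: (475.5+389.3)/2 × 0.5 = 216.2
  [2.75→4.25]: (389.3+210.3)/2 × 1.5 = 449.7
  [4.25→7.25]: (210.3+60.9)/2 × 3 = 406.8
  [7.25→7.5]: (60.9+54.9)/2 × 0.25 = 14.475
  Sum = 2057.1125 µg/L·hr
rectal suppository tail: 54.9/0.413 = 132.930; AUC_ev,0→∞ = 2057.1125 + 132.930 = 2190.0425 µg/L·hr
F = (AUC_ev/D_ev)/(AUC_iv/D_iv) = (2190.0425/600)/(1673.937/150) = 3.65007/11.15958 = 0.3271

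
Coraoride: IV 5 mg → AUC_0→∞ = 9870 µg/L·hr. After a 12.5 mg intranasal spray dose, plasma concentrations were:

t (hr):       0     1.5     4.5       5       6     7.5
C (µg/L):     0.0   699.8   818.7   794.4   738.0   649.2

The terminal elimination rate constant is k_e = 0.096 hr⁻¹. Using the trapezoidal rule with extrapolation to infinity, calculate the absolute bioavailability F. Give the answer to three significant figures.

Trapezoidal AUC_0→7.5 (intranasal spray):
  [0→1.5]: (0.0+699.8)/2 × 1.5 = 524.85
  [1.5→4.5]: (699.8+818.7)/2 × 3 = 2277.75
  [4.5→5]: (818.7+794.4)/2 × 0.5 = 403.275
  [5→6]: (794.4+738.0)/2 × 1 = 766.2
  [6→7.5]: (738.0+649.2)/2 × 1.5 = 1040.4
  Sum = 5012.475 µg/L·hr
Tail: C_last/k_e = 649.2/0.096 = 6762.500
AUC_0→∞ (intranasal spray) = 5012.475 + 6762.500 = 11774.975 µg/L·hr
F = (AUC_ev/D_ev)/(AUC_iv/D_iv) = (11774.975/12.5)/(9870/5) = 941.998/1974 = 0.4772

F = 0.477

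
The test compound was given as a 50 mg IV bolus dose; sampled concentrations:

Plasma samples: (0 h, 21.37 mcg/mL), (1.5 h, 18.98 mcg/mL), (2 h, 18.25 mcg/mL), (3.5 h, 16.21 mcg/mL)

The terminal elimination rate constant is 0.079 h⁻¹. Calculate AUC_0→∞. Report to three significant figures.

Trapezoidal AUC_0→3.5:
  [0→1.5]: (21.37+18.98)/2 × 1.5 = 30.2625
  [1.5→2]: (18.98+18.25)/2 × 0.5 = 9.3075
  [2→3.5]: (18.25+16.21)/2 × 1.5 = 25.845
  Sum = 65.415 mcg/mL·h
Extrapolated tail: C_last / k_e = 16.21 / 0.079 = 205.190
AUC_0→∞ = 65.415 + 205.190 = 270.605 mcg/mL·h

AUC = 271 mcg/mL·h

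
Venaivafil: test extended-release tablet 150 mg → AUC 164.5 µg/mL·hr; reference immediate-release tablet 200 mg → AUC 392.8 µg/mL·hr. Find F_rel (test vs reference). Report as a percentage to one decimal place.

F_rel = (AUC_test/D_test) / (AUC_ref/D_ref)
      = (164.5/150) / (392.8/200)
      = 1.09667 / 1.964 = 0.5584 = 55.84%

F_rel = 55.8%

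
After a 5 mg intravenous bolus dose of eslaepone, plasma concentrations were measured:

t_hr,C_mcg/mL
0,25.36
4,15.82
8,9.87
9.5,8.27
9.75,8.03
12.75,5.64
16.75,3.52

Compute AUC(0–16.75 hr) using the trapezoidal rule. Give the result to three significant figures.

Trapezoidal AUC_0→16.75:
  [0→4]: (25.36+15.82)/2 × 4 = 82.36
  [4→8]: (15.82+9.87)/2 × 4 = 51.38
  [8→9.5]: (9.87+8.27)/2 × 1.5 = 13.605
  [9.5→9.75]: (8.27+8.03)/2 × 0.25 = 2.0375
  [9.75→12.75]: (8.03+5.64)/2 × 3 = 20.505
  [12.75→16.75]: (5.64+3.52)/2 × 4 = 18.32
  Sum = 188.2075 mcg/mL·hr

AUC = 188 mcg/mL·hr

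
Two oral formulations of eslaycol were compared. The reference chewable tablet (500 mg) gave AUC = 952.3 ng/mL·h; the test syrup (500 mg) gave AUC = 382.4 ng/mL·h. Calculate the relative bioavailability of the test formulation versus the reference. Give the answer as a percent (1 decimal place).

F_rel = (AUC_test/D_test) / (AUC_ref/D_ref)
      = (382.4/500) / (952.3/500)
      = 0.7648 / 1.9046 = 0.4016 = 40.16%

F_rel = 40.2%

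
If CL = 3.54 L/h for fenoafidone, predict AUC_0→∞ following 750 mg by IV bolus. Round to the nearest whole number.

AUC_0→∞ = Dose_iv / CL
        = 750 / 3.54 = 211.864 mg/L·h

AUC = 212 mg/L·h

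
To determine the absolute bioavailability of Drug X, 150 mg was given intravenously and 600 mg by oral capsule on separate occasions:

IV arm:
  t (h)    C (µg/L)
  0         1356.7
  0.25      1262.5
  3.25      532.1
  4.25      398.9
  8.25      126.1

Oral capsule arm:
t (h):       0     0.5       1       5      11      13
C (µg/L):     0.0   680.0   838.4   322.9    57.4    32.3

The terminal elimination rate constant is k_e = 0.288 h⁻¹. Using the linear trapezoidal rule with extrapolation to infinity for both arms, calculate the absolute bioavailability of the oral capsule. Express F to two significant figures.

Trapezoidal AUC_0→8.25 (IV):
  [0→0.25]: (1356.7+1262.5)/2 × 0.25 = 327.4
  [0.25→3.25]: (1262.5+532.1)/2 × 3 = 2691.9
  [3.25→4.25]: (532.1+398.9)/2 × 1 = 465.5
  [4.25→8.25]: (398.9+126.1)/2 × 4 = 1050.0
  Sum = 4534.8 µg/L·h
IV tail: 126.1/0.288 = 437.847; AUC_iv,0→∞ = 4534.8 + 437.847 = 4972.647 µg/L·h
Trapezoidal AUC_0→13 (oral capsule):
  [0→0.5]: (0.0+680.0)/2 × 0.5 = 170.0
  [0.5→1]: (680.0+838.4)/2 × 0.5 = 379.6
  [1→5]: (838.4+322.9)/2 × 4 = 2322.6
  [5→11]: (322.9+57.4)/2 × 6 = 1140.9
  [11→13]: (57.4+32.3)/2 × 2 = 89.7
  Sum = 4102.8 µg/L·h
oral capsule tail: 32.3/0.288 = 112.153; AUC_ev,0→∞ = 4102.8 + 112.153 = 4214.953 µg/L·h
F = (AUC_ev/D_ev)/(AUC_iv/D_iv) = (4214.953/600)/(4972.647/150) = 7.02492/33.15098 = 0.2119

F = 0.21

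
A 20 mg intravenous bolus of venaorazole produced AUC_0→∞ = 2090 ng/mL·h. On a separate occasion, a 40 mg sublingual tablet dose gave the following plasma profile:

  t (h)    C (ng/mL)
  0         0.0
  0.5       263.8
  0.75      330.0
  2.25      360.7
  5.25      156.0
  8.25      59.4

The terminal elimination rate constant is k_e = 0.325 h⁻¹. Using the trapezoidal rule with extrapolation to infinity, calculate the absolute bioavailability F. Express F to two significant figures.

Trapezoidal AUC_0→8.25 (sublingual tablet):
  [0→0.5]: (0.0+263.8)/2 × 0.5 = 65.95
  [0.5→0.75]: (263.8+330.0)/2 × 0.25 = 74.225
  [0.75→2.25]: (330.0+360.7)/2 × 1.5 = 518.025
  [2.25→5.25]: (360.7+156.0)/2 × 3 = 775.05
  [5.25→8.25]: (156.0+59.4)/2 × 3 = 323.1
  Sum = 1756.35 ng/mL·h
Tail: C_last/k_e = 59.4/0.325 = 182.769
AUC_0→∞ (sublingual tablet) = 1756.35 + 182.769 = 1939.119 ng/mL·h
F = (AUC_ev/D_ev)/(AUC_iv/D_iv) = (1939.119/40)/(2090/20) = 48.477975/104.5 = 0.4639

F = 0.46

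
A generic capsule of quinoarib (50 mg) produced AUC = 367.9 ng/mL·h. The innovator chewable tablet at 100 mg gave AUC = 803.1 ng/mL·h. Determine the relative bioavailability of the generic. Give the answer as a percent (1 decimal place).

F_rel = (AUC_test/D_test) / (AUC_ref/D_ref)
      = (367.9/50) / (803.1/100)
      = 7.358 / 8.031 = 0.9162 = 91.62%

F_rel = 91.6%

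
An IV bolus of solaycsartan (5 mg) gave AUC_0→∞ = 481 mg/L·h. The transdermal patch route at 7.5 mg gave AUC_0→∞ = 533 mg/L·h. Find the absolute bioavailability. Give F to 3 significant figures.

F = (AUC_ev / D_ev) / (AUC_iv / D_iv)
  = (533/7.5) / (481/5)
  = 71.0667 / 96.2 = 0.7387

F = 0.739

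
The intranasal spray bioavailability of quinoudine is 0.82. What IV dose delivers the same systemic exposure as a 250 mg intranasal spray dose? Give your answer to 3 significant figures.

Systemic exposure from an extravascular dose = F × D_ev, so the equivalent IV dose is F × D_ev.
D_iv = F × D_ev = 0.82 × 250 = 205 mg

D_iv = 205 mg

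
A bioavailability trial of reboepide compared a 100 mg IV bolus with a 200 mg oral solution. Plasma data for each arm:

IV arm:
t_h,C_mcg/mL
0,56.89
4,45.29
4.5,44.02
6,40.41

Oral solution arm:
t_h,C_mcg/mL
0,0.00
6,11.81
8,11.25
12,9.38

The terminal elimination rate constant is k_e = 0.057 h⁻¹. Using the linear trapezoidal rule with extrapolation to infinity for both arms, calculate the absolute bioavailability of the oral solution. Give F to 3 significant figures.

F = 0.132

Trapezoidal AUC_0→6 (IV):
  [0→4]: (56.89+45.29)/2 × 4 = 204.36
  [4→4.5]: (45.29+44.02)/2 × 0.5 = 22.3275
  [4.5→6]: (44.02+40.41)/2 × 1.5 = 63.3225
  Sum = 290.01 mcg/mL·h
IV tail: 40.41/0.057 = 708.947; AUC_iv,0→∞ = 290.01 + 708.947 = 998.957 mcg/mL·h
Trapezoidal AUC_0→12 (oral solution):
  [0→6]: (0.00+11.81)/2 × 6 = 35.43
  [6→8]: (11.81+11.25)/2 × 2 = 23.06
  [8→12]: (11.25+9.38)/2 × 4 = 41.26
  Sum = 99.75 mcg/mL·h
oral solution tail: 9.38/0.057 = 164.561; AUC_ev,0→∞ = 99.75 + 164.561 = 264.311 mcg/mL·h
F = (AUC_ev/D_ev)/(AUC_iv/D_iv) = (264.311/200)/(998.957/100) = 1.321555/9.98957 = 0.1323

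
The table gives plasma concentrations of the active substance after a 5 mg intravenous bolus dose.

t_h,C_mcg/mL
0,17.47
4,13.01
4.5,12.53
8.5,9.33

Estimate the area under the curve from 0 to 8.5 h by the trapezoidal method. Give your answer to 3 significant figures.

AUC = 111 mcg/mL·h

Trapezoidal AUC_0→8.5:
  [0→4]: (17.47+13.01)/2 × 4 = 60.96
  [4→4.5]: (13.01+12.53)/2 × 0.5 = 6.385
  [4.5→8.5]: (12.53+9.33)/2 × 4 = 43.72
  Sum = 111.065 mcg/mL·h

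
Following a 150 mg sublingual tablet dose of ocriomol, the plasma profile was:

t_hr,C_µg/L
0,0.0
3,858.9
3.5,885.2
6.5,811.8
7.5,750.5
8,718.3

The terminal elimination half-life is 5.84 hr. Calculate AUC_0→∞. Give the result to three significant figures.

AUC = 11500 µg/L·hr

Trapezoidal AUC_0→8:
  [0→3]: (0.0+858.9)/2 × 3 = 1288.35
  [3→3.5]: (858.9+885.2)/2 × 0.5 = 436.025
  [3.5→6.5]: (885.2+811.8)/2 × 3 = 2545.5
  [6.5→7.5]: (811.8+750.5)/2 × 1 = 781.15
  [7.5→8]: (750.5+718.3)/2 × 0.5 = 367.2
  Sum = 5418.225 µg/L·hr
k_e = ln2 / t½ = 0.693147 / 5.84 = 0.1187 hr^-1
Extrapolated tail: C_last / k_e = 718.3 / 0.1187 = 6051.390
AUC_0→∞ = 5418.225 + 6051.390 = 11469.615 µg/L·hr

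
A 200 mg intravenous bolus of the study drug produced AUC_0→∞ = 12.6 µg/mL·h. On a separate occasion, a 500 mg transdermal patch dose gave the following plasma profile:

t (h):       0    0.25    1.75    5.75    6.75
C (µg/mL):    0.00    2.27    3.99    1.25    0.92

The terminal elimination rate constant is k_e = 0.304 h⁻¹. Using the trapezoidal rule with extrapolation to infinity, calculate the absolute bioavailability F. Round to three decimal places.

Trapezoidal AUC_0→6.75 (transdermal patch):
  [0→0.25]: (0.00+2.27)/2 × 0.25 = 0.28375
  [0.25→1.75]: (2.27+3.99)/2 × 1.5 = 4.695
  [1.75→5.75]: (3.99+1.25)/2 × 4 = 10.48
  [5.75→6.75]: (1.25+0.92)/2 × 1 = 1.085
  Sum = 16.54375 µg/mL·h
Tail: C_last/k_e = 0.92/0.304 = 3.026
AUC_0→∞ (transdermal patch) = 16.54375 + 3.026 = 19.56975 µg/mL·h
F = (AUC_ev/D_ev)/(AUC_iv/D_iv) = (19.56975/500)/(12.6/200) = 0.0391395/0.063 = 0.6213

F = 0.621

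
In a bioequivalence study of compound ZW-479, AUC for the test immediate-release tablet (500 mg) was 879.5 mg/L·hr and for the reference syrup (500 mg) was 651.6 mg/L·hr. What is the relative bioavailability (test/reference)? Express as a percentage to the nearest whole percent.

F_rel = 135%

F_rel = (AUC_test/D_test) / (AUC_ref/D_ref)
      = (879.5/500) / (651.6/500)
      = 1.759 / 1.3032 = 1.3498 = 134.98%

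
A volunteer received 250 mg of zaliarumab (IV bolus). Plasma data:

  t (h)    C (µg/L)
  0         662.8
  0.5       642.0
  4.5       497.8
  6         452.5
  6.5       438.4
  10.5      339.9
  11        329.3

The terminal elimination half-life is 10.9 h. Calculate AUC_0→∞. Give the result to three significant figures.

AUC = 10400 µg/L·h

Trapezoidal AUC_0→11:
  [0→0.5]: (662.8+642.0)/2 × 0.5 = 326.2
  [0.5→4.5]: (642.0+497.8)/2 × 4 = 2279.6
  [4.5→6]: (497.8+452.5)/2 × 1.5 = 712.725
  [6→6.5]: (452.5+438.4)/2 × 0.5 = 222.725
  [6.5→10.5]: (438.4+339.9)/2 × 4 = 1556.6
  [10.5→11]: (339.9+329.3)/2 × 0.5 = 167.3
  Sum = 5265.15 µg/L·h
k_e = ln2 / t½ = 0.693147 / 10.9 = 0.0636 h^-1
Extrapolated tail: C_last / k_e = 329.3 / 0.0636 = 5177.673
AUC_0→∞ = 5265.15 + 5177.673 = 10442.823 µg/L·h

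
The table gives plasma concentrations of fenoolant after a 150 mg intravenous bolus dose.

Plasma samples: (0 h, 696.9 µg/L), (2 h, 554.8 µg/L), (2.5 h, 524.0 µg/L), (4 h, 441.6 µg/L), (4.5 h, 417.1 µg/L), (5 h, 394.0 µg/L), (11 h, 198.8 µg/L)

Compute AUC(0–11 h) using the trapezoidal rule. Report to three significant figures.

Trapezoidal AUC_0→11:
  [0→2]: (696.9+554.8)/2 × 2 = 1251.7
  [2→2.5]: (554.8+524.0)/2 × 0.5 = 269.7
  [2.5→4]: (524.0+441.6)/2 × 1.5 = 724.2
  [4→4.5]: (441.6+417.1)/2 × 0.5 = 214.675
  [4.5→5]: (417.1+394.0)/2 × 0.5 = 202.775
  [5→11]: (394.0+198.8)/2 × 6 = 1778.4
  Sum = 4441.45 µg/L·h

AUC = 4440 µg/L·h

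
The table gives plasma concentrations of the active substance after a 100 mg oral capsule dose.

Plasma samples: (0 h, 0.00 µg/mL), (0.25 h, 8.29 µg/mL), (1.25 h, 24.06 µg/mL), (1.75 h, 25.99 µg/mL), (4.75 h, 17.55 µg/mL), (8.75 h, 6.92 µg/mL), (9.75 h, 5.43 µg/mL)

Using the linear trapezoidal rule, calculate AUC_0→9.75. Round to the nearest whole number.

Trapezoidal AUC_0→9.75:
  [0→0.25]: (0.00+8.29)/2 × 0.25 = 1.03625
  [0.25→1.25]: (8.29+24.06)/2 × 1 = 16.175
  [1.25→1.75]: (24.06+25.99)/2 × 0.5 = 12.5125
  [1.75→4.75]: (25.99+17.55)/2 × 3 = 65.31
  [4.75→8.75]: (17.55+6.92)/2 × 4 = 48.94
  [8.75→9.75]: (6.92+5.43)/2 × 1 = 6.175
  Sum = 150.14875 µg/mL·h

AUC = 150 µg/mL·h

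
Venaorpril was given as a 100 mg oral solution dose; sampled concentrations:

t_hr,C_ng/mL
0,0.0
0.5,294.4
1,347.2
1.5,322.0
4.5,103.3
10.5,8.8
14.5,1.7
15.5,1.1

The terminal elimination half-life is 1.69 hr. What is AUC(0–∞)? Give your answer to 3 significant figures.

AUC = 1400 ng/mL·hr

Trapezoidal AUC_0→15.5:
  [0→0.5]: (0.0+294.4)/2 × 0.5 = 73.6
  [0.5→1]: (294.4+347.2)/2 × 0.5 = 160.4
  [1→1.5]: (347.2+322.0)/2 × 0.5 = 167.3
  [1.5→4.5]: (322.0+103.3)/2 × 3 = 637.95
  [4.5→10.5]: (103.3+8.8)/2 × 6 = 336.3
  [10.5→14.5]: (8.8+1.7)/2 × 4 = 21.0
  [14.5→15.5]: (1.7+1.1)/2 × 1 = 1.4
  Sum = 1397.95 ng/mL·hr
k_e = ln2 / t½ = 0.693147 / 1.69 = 0.4101 hr^-1
Extrapolated tail: C_last / k_e = 1.1 / 0.4101 = 2.682
AUC_0→∞ = 1397.95 + 2.682 = 1400.632 ng/mL·hr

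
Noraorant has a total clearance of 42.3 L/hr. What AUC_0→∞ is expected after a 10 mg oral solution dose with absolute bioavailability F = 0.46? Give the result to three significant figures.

AUC = 0.109 mg/L·hr

AUC_0→∞ = F × Dose / CL
        = 0.46 × 10 / 42.3 = 0.108747 mg/L·hr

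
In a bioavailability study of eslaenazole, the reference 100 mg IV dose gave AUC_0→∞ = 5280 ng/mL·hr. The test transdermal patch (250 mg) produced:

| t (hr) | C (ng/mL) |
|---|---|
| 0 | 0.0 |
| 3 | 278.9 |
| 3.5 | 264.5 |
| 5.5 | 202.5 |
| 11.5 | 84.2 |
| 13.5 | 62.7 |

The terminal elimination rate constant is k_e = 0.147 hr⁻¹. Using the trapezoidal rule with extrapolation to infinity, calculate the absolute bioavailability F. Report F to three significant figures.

Trapezoidal AUC_0→13.5 (transdermal patch):
  [0→3]: (0.0+278.9)/2 × 3 = 418.35
  [3→3.5]: (278.9+264.5)/2 × 0.5 = 135.85
  [3.5→5.5]: (264.5+202.5)/2 × 2 = 467.0
  [5.5→11.5]: (202.5+84.2)/2 × 6 = 860.1
  [11.5→13.5]: (84.2+62.7)/2 × 2 = 146.9
  Sum = 2028.2 ng/mL·hr
Tail: C_last/k_e = 62.7/0.147 = 426.531
AUC_0→∞ (transdermal patch) = 2028.2 + 426.531 = 2454.731 ng/mL·hr
F = (AUC_ev/D_ev)/(AUC_iv/D_iv) = (2454.731/250)/(5280/100) = 9.818924/52.8 = 0.1860

F = 0.186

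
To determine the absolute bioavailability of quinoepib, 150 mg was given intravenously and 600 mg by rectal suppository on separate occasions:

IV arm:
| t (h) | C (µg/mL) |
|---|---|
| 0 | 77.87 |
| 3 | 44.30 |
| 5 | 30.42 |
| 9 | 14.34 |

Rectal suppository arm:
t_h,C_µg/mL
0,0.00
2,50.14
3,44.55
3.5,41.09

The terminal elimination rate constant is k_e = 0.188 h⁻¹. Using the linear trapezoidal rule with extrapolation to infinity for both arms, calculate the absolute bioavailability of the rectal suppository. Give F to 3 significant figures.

F = 0.199

Trapezoidal AUC_0→9 (IV):
  [0→3]: (77.87+44.30)/2 × 3 = 183.255
  [3→5]: (44.30+30.42)/2 × 2 = 74.72
  [5→9]: (30.42+14.34)/2 × 4 = 89.52
  Sum = 347.495 µg/mL·h
IV tail: 14.34/0.188 = 76.277; AUC_iv,0→∞ = 347.495 + 76.277 = 423.772 µg/mL·h
Trapezoidal AUC_0→3.5 (rectal suppository):
  [0→2]: (0.00+50.14)/2 × 2 = 50.14
  [2→3]: (50.14+44.55)/2 × 1 = 47.345
  [3→3.5]: (44.55+41.09)/2 × 0.5 = 21.41
  Sum = 118.895 µg/mL·h
rectal suppository tail: 41.09/0.188 = 218.564; AUC_ev,0→∞ = 118.895 + 218.564 = 337.459 µg/mL·h
F = (AUC_ev/D_ev)/(AUC_iv/D_iv) = (337.459/600)/(423.772/150) = 0.562432/2.82515 = 0.1991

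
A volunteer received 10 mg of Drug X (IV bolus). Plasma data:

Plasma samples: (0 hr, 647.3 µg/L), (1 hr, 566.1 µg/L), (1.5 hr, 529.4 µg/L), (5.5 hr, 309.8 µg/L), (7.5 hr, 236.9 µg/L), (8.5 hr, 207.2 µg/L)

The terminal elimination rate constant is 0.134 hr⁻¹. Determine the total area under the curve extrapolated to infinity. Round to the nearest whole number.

Trapezoidal AUC_0→8.5:
  [0→1]: (647.3+566.1)/2 × 1 = 606.7
  [1→1.5]: (566.1+529.4)/2 × 0.5 = 273.875
  [1.5→5.5]: (529.4+309.8)/2 × 4 = 1678.4
  [5.5→7.5]: (309.8+236.9)/2 × 2 = 546.7
  [7.5→8.5]: (236.9+207.2)/2 × 1 = 222.05
  Sum = 3327.725 µg/L·hr
Extrapolated tail: C_last / k_e = 207.2 / 0.134 = 1546.269
AUC_0→∞ = 3327.725 + 1546.269 = 4873.994 µg/L·hr

AUC = 4874 µg/L·hr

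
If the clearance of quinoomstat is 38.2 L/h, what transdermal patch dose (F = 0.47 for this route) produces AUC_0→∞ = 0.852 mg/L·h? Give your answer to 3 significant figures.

Dose = CL × AUC_0→∞ / F
     = 38.2 × 0.852 / 0.47 = 69.2477 mg

Dose = 69.2 mg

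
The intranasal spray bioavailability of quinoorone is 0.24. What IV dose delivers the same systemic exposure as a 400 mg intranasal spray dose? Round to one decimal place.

Systemic exposure from an extravascular dose = F × D_ev, so the equivalent IV dose is F × D_ev.
D_iv = F × D_ev = 0.24 × 400 = 96 mg

D_iv = 96.0 mg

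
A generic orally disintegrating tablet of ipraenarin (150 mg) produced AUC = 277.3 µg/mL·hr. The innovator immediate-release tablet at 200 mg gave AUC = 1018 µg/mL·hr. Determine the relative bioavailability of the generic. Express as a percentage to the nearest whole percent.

F_rel = (AUC_test/D_test) / (AUC_ref/D_ref)
      = (277.3/150) / (1018/200)
      = 1.84867 / 5.09 = 0.3632 = 36.32%

F_rel = 36%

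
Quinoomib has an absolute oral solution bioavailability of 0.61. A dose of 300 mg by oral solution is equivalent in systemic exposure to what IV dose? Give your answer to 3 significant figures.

Systemic exposure from an extravascular dose = F × D_ev, so the equivalent IV dose is F × D_ev.
D_iv = F × D_ev = 0.61 × 300 = 183 mg

D_iv = 183 mg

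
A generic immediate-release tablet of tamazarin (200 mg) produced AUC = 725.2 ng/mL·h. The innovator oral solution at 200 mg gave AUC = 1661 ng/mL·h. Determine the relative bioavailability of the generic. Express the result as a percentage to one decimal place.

F_rel = (AUC_test/D_test) / (AUC_ref/D_ref)
      = (725.2/200) / (1661/200)
      = 3.626 / 8.305 = 0.4366 = 43.66%

F_rel = 43.7%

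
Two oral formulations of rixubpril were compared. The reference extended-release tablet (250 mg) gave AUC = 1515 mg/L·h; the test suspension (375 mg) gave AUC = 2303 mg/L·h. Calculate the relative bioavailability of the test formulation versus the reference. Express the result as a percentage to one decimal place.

F_rel = 101.3%

F_rel = (AUC_test/D_test) / (AUC_ref/D_ref)
      = (2303/375) / (1515/250)
      = 6.14133 / 6.06 = 1.0134 = 101.34%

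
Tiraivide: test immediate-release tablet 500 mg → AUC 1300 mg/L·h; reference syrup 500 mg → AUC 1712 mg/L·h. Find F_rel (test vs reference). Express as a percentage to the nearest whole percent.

F_rel = 76%

F_rel = (AUC_test/D_test) / (AUC_ref/D_ref)
      = (1300/500) / (1712/500)
      = 2.6 / 3.424 = 0.7593 = 75.93%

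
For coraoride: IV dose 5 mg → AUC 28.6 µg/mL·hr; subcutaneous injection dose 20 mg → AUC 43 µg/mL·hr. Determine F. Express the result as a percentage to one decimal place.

F = (AUC_ev / D_ev) / (AUC_iv / D_iv)
  = (43/20) / (28.6/5)
  = 2.15 / 5.72 = 0.3759
  = 37.59%

F = 37.6%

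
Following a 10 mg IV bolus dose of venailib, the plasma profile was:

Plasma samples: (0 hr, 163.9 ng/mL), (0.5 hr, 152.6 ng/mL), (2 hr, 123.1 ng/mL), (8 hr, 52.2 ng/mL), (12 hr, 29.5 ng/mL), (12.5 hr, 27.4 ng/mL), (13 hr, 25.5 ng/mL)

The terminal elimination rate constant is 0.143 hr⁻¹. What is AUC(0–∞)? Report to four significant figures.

AUC = 1181 ng/mL·hr

Trapezoidal AUC_0→13:
  [0→0.5]: (163.9+152.6)/2 × 0.5 = 79.125
  [0.5→2]: (152.6+123.1)/2 × 1.5 = 206.775
  [2→8]: (123.1+52.2)/2 × 6 = 525.9
  [8→12]: (52.2+29.5)/2 × 4 = 163.4
  [12→12.5]: (29.5+27.4)/2 × 0.5 = 14.225
  [12.5→13]: (27.4+25.5)/2 × 0.5 = 13.225
  Sum = 1002.65 ng/mL·hr
Extrapolated tail: C_last / k_e = 25.5 / 0.143 = 178.322
AUC_0→∞ = 1002.65 + 178.322 = 1180.972 ng/mL·hr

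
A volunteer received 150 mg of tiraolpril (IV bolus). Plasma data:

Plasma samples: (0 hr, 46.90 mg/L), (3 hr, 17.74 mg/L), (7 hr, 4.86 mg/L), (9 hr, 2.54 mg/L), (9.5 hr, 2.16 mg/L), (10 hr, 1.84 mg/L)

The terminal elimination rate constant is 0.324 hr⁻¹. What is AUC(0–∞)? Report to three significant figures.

Trapezoidal AUC_0→10:
  [0→3]: (46.90+17.74)/2 × 3 = 96.96
  [3→7]: (17.74+4.86)/2 × 4 = 45.2
  [7→9]: (4.86+2.54)/2 × 2 = 7.4
  [9→9.5]: (2.54+2.16)/2 × 0.5 = 1.175
  [9.5→10]: (2.16+1.84)/2 × 0.5 = 1.0
  Sum = 151.735 mg/L·hr
Extrapolated tail: C_last / k_e = 1.84 / 0.324 = 5.679
AUC_0→∞ = 151.735 + 5.679 = 157.414 mg/L·hr

AUC = 157 mg/L·hr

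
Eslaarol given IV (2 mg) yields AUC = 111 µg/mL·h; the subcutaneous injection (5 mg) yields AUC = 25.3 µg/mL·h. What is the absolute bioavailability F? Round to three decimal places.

F = (AUC_ev / D_ev) / (AUC_iv / D_iv)
  = (25.3/5) / (111/2)
  = 5.06 / 55.5 = 0.0912

F = 0.091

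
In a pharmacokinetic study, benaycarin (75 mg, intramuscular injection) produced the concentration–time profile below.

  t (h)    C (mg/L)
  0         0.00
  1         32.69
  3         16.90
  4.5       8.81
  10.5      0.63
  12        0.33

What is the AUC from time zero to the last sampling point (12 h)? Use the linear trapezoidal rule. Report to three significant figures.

AUC = 114 mg/L·h

Trapezoidal AUC_0→12:
  [0→1]: (0.00+32.69)/2 × 1 = 16.345
  [1→3]: (32.69+16.90)/2 × 2 = 49.59
  [3→4.5]: (16.90+8.81)/2 × 1.5 = 19.2825
  [4.5→10.5]: (8.81+0.63)/2 × 6 = 28.32
  [10.5→12]: (0.63+0.33)/2 × 1.5 = 0.72
  Sum = 114.2575 mg/L·h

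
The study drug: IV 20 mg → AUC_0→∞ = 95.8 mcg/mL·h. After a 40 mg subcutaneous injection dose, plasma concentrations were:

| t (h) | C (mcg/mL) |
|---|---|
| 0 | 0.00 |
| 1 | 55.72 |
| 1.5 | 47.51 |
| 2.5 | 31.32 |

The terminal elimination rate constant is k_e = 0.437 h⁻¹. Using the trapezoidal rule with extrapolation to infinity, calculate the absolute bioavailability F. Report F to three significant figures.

F = 0.860

Trapezoidal AUC_0→2.5 (subcutaneous injection):
  [0→1]: (0.00+55.72)/2 × 1 = 27.86
  [1→1.5]: (55.72+47.51)/2 × 0.5 = 25.8075
  [1.5→2.5]: (47.51+31.32)/2 × 1 = 39.415
  Sum = 93.0825 mcg/mL·h
Tail: C_last/k_e = 31.32/0.437 = 71.670
AUC_0→∞ (subcutaneous injection) = 93.0825 + 71.670 = 164.7525 mcg/mL·h
F = (AUC_ev/D_ev)/(AUC_iv/D_iv) = (164.7525/40)/(95.8/20) = 4.1188125/4.79 = 0.8599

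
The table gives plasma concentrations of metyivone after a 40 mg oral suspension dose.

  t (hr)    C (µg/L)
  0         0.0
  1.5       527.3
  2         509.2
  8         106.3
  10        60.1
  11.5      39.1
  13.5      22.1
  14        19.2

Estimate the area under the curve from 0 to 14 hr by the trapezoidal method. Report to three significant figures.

Trapezoidal AUC_0→14:
  [0→1.5]: (0.0+527.3)/2 × 1.5 = 395.475
  [1.5→2]: (527.3+509.2)/2 × 0.5 = 259.125
  [2→8]: (509.2+106.3)/2 × 6 = 1846.5
  [8→10]: (106.3+60.1)/2 × 2 = 166.4
  [10→11.5]: (60.1+39.1)/2 × 1.5 = 74.4
  [11.5→13.5]: (39.1+22.1)/2 × 2 = 61.2
  [13.5→14]: (22.1+19.2)/2 × 0.5 = 10.325
  Sum = 2813.425 µg/L·hr

AUC = 2810 µg/L·hr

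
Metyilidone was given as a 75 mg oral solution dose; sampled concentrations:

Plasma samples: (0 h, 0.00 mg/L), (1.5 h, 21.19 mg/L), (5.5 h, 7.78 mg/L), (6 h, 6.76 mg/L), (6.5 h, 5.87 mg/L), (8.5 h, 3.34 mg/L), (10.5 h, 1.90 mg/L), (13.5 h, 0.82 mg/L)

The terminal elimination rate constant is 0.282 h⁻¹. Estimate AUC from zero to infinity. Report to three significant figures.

Trapezoidal AUC_0→13.5:
  [0→1.5]: (0.00+21.19)/2 × 1.5 = 15.8925
  [1.5→5.5]: (21.19+7.78)/2 × 4 = 57.94
  [5.5→6]: (7.78+6.76)/2 × 0.5 = 3.635
  [6→6.5]: (6.76+5.87)/2 × 0.5 = 3.1575
  [6.5→8.5]: (5.87+3.34)/2 × 2 = 9.21
  [8.5→10.5]: (3.34+1.90)/2 × 2 = 5.24
  [10.5→13.5]: (1.90+0.82)/2 × 3 = 4.08
  Sum = 99.155 mg/L·h
Extrapolated tail: C_last / k_e = 0.82 / 0.282 = 2.908
AUC_0→∞ = 99.155 + 2.908 = 102.063 mg/L·h

AUC = 102 mg/L·h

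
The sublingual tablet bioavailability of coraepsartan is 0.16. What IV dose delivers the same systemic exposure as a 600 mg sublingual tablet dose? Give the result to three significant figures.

D_iv = 96.0 mg

Systemic exposure from an extravascular dose = F × D_ev, so the equivalent IV dose is F × D_ev.
D_iv = F × D_ev = 0.16 × 600 = 96 mg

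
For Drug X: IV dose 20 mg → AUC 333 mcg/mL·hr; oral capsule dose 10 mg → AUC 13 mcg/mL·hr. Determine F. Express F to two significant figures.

F = 0.078

F = (AUC_ev / D_ev) / (AUC_iv / D_iv)
  = (13/10) / (333/20)
  = 1.3 / 16.65 = 0.0781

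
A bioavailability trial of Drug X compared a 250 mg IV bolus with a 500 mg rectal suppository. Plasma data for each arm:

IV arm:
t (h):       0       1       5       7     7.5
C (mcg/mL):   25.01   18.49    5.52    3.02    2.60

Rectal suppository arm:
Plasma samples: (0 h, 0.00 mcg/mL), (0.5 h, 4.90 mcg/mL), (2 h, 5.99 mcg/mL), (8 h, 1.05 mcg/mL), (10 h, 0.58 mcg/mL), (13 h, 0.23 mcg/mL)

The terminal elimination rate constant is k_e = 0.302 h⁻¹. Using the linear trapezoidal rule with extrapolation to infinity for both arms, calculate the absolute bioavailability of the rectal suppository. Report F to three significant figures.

F = 0.193

Trapezoidal AUC_0→7.5 (IV):
  [0→1]: (25.01+18.49)/2 × 1 = 21.75
  [1→5]: (18.49+5.52)/2 × 4 = 48.02
  [5→7]: (5.52+3.02)/2 × 2 = 8.54
  [7→7.5]: (3.02+2.60)/2 × 0.5 = 1.405
  Sum = 79.715 mcg/mL·h
IV tail: 2.60/0.302 = 8.609; AUC_iv,0→∞ = 79.715 + 8.609 = 88.324 mcg/mL·h
Trapezoidal AUC_0→13 (rectal suppository):
  [0→0.5]: (0.00+4.90)/2 × 0.5 = 1.225
  [0.5→2]: (4.90+5.99)/2 × 1.5 = 8.1675
  [2→8]: (5.99+1.05)/2 × 6 = 21.12
  [8→10]: (1.05+0.58)/2 × 2 = 1.63
  [10→13]: (0.58+0.23)/2 × 3 = 1.215
  Sum = 33.3575 mcg/mL·h
rectal suppository tail: 0.23/0.302 = 0.762; AUC_ev,0→∞ = 33.3575 + 0.762 = 34.1195 mcg/mL·h
F = (AUC_ev/D_ev)/(AUC_iv/D_iv) = (34.1195/500)/(88.324/250) = 0.068239/0.353296 = 0.1931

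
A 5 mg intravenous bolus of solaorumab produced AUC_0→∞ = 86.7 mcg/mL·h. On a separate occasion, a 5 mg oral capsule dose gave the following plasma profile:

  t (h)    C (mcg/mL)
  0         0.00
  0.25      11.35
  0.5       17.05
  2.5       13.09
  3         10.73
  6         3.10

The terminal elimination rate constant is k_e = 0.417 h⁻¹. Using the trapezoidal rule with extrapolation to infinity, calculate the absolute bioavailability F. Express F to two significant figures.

F = 0.80

Trapezoidal AUC_0→6 (oral capsule):
  [0→0.25]: (0.00+11.35)/2 × 0.25 = 1.41875
  [0.25→0.5]: (11.35+17.05)/2 × 0.25 = 3.55
  [0.5→2.5]: (17.05+13.09)/2 × 2 = 30.14
  [2.5→3]: (13.09+10.73)/2 × 0.5 = 5.955
  [3→6]: (10.73+3.10)/2 × 3 = 20.745
  Sum = 61.80875 mcg/mL·h
Tail: C_last/k_e = 3.10/0.417 = 7.434
AUC_0→∞ (oral capsule) = 61.80875 + 7.434 = 69.24275 mcg/mL·h
F = (AUC_ev/D_ev)/(AUC_iv/D_iv) = (69.24275/5)/(86.7/5) = 13.84855/17.34 = 0.7986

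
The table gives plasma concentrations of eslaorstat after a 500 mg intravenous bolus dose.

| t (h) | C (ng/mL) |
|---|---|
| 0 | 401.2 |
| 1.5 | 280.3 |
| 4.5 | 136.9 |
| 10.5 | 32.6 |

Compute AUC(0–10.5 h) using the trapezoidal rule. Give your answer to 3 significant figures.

AUC = 1650 ng/mL·h

Trapezoidal AUC_0→10.5:
  [0→1.5]: (401.2+280.3)/2 × 1.5 = 511.125
  [1.5→4.5]: (280.3+136.9)/2 × 3 = 625.8
  [4.5→10.5]: (136.9+32.6)/2 × 6 = 508.5
  Sum = 1645.425 ng/mL·h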